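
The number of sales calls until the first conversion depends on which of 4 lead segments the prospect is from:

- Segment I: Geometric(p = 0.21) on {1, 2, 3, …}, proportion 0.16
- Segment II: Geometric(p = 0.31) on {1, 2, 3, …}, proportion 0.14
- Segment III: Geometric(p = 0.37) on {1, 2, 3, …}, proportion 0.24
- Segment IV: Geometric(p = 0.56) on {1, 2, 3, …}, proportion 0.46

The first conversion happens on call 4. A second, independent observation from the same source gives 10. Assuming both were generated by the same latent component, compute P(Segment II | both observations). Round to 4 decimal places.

0.2208

By Bayes' theorem, P(k | x) = π_k f_k(x) / Σ_j π_j f_j(x).
Since both observations come from the same component, the likelihood for component k is f_k(x₁)·f_k(x₂).
  L_I = [0.103538] × [0.0251688] = 0.00260594
  L_II = [0.101838] × [0.0109901] = 0.00111921
  L_III = [0.0925174] × [0.00578451] = 0.000535168
  L_IV = [0.047703] × [0.000346148] = 1.65123e-05
Weight by the priors:
  π_I·L_I = 0.16 × 0.00260594 = 0.00041695
  π_II·L_II = 0.14 × 0.00111921 = 0.00015669
  π_III·L_III = 0.24 × 0.000535168 = 0.00012844
  π_IV·L_IV = 0.46 × 1.65123e-05 = 7.59567e-06
Marginal: 0.00041695 + 0.00015669 + 0.00012844 + 7.59567e-06 = 0.000709675
Responsibility of Segment II: 0.00015669 / 0.000709675 ≈ 0.2208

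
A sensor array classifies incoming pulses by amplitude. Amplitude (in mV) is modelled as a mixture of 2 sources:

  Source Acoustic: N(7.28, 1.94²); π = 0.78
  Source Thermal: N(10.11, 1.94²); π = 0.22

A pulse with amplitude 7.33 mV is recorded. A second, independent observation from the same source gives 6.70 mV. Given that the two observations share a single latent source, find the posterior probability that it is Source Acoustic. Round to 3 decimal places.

By Bayes' theorem, P(k | x) = P(Z=k) f_k(x) / Σ_j P(Z=j) f_j(x).
Since both observations come from the same component, the likelihood for component k is f_k(x₁)·f_k(x₂).
  L_Acoustic = [(1/(1.94·√(2π)))·exp(−(7.33−7.28)²/(2·1.94²)) = 0.205640·exp(-0.00033) = 0.205572] × [0.196652] = 0.0404262
  L_Thermal = [(1/(1.94·√(2π)))·exp(−(7.33−10.11)²/(2·1.94²)) = 0.205640·exp(-1.02673) = 0.0736555] × [0.0438738] = 0.00323155
Multiply by the mixture weights:
  P(Z=Acoustic)·L_Acoustic = 0.78 × 0.0404262 = 0.0315325
  P(Z=Thermal)·L_Thermal = 0.22 × 0.00323155 = 0.000710941
Marginal: 0.0315325 + 0.000710941 = 0.0322434
P(Source Acoustic | x₁,x₂) ≈ 0.978

0.978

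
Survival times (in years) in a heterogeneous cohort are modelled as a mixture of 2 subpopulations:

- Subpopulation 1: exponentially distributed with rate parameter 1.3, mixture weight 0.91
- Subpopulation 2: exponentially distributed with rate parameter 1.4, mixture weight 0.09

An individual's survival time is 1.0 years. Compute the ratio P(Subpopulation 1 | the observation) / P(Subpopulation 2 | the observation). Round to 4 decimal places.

10.3763

The posterior odds equal the prior odds times the likelihood ratio: (w_i/w_j)·(f_i(x)/f_j(x)).
Evaluate each component's likelihood at the observed value:
  L_1 = 1.3·e^(−1.3·1.0) = 1.3·e^(−1.3000) = 0.354291
  L_2 = 1.4·e^(−1.4·1.0) = 1.4·e^(−1.4000) = 0.345236
Posterior odds = (w_1·L_1) / (w_2·L_2) = (0.91·0.354291) / (0.09·0.345236) = 0.322405 / 0.0310712 ≈ 10.3763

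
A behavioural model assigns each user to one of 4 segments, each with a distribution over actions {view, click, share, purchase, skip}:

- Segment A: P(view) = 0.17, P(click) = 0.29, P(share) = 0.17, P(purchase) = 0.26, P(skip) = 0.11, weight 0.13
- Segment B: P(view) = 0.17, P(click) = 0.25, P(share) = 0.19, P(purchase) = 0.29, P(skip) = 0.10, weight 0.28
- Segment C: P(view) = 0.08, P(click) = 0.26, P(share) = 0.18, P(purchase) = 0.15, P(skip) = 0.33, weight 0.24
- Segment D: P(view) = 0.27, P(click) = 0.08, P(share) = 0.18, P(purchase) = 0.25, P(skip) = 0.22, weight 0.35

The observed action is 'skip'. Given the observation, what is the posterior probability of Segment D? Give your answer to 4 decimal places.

0.3879

By Bayes' theorem, P(k | x) = w_k f_k(x) / Σ_j w_j f_j(x).
Categorical probabilities:
  f_A = 0.11
  f_B = 0.1
  f_C = 0.33
  f_D = 0.22
Unnormalised posteriors:
  w_A·f_A = 0.13 × 0.11 = 0.0143
  w_B·f_B = 0.28 × 0.1 = 0.028
  w_C·f_C = 0.24 × 0.33 = 0.0792
  w_D·f_D = 0.35 × 0.22 = 0.077
Evidence: 0.0143 + 0.028 + 0.0792 + 0.077 = 0.1985
So the posterior for Segment D is 0.077 / 0.1985 ≈ 0.3879.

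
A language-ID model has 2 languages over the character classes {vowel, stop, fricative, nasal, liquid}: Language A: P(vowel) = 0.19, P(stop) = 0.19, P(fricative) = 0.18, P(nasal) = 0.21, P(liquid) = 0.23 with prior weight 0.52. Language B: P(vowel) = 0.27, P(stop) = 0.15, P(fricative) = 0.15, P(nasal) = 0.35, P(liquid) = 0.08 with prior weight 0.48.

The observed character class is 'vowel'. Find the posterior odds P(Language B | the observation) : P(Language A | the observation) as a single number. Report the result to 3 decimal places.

1.312

Since P(k|x) ∝ π_k f_k(x), the posterior odds are π_i f_i(x) / (π_j f_j(x)).
Evaluate each component's likelihood at the observed value:
  p_A = P(vowel | comp) = 0.19
  p_B = P(vowel | comp) = 0.27
Odds = (0.48/0.52) × (0.27/0.19) = 0.923077 × 1.42105 ≈ 1.312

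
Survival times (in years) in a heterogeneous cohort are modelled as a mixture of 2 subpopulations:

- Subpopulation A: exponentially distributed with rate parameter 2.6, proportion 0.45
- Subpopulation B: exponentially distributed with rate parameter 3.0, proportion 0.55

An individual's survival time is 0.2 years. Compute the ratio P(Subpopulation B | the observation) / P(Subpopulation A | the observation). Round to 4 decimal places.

1.3018

Posterior odds = (w_i f_i(x)) / (w_j f_j(x)); the normalising sum cancels.
Component likelihoods at x = 0.2 years:
  f_A = 2.6·e^(−2.6·0.2) = 2.6·e^(−0.5200) = 1.54575
  f_B = 3.0·e^(−3.0·0.2) = 3.0·e^(−0.6000) = 1.64643
0.905539 / 0.695589 ≈ 1.3018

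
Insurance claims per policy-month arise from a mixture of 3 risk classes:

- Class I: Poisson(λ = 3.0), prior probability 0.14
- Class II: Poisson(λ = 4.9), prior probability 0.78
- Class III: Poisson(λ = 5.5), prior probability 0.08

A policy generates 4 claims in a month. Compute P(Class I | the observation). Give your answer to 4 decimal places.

0.1340

The responsibility of component k is π_k f_k(x) divided by Σ_j π_j f_j(x).
Component likelihoods at x = 4 claims:
  f_I = 0.168031
  f_II = 0.178867
  f_III = 0.155819
Prior × likelihood for each component:
  π_I·f_I = 0.14 × 0.168031 = 0.0235244
  π_II·f_II = 0.78 × 0.178867 = 0.139516
  π_III·f_III = 0.08 × 0.155819 = 0.0124655
Normaliser: 0.0235244 + 0.139516 + 0.0124655 = 0.175506
So the posterior for Class I is 0.0235244 / 0.175506 ≈ 0.1340.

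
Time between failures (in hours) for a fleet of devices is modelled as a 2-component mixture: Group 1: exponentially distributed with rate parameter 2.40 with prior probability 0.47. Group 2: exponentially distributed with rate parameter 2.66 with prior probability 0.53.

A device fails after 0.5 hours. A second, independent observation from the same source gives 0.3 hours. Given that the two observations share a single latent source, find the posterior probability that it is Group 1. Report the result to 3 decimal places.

0.471

Posterior ∝ prior × likelihood, so P(k | x) ∝ P(Z=k) f_k(x); normalise over all components.
Since both observations come from the same component, the likelihood for component k is f_k(x₁)·f_k(x₂).
  f_1 = [0.722866] × [1.16821] = 0.844456
  f_2 = [0.70351] × [1.19761] = 0.842529
Unnormalised posteriors:
  P(Z=1)·f_1 = 0.47 × 0.844456 = 0.396894
  P(Z=2)·f_2 = 0.53 × 0.842529 = 0.44654
Normaliser: 0.396894 + 0.44654 = 0.843434
P(Group 1 | x) ≈ 0.471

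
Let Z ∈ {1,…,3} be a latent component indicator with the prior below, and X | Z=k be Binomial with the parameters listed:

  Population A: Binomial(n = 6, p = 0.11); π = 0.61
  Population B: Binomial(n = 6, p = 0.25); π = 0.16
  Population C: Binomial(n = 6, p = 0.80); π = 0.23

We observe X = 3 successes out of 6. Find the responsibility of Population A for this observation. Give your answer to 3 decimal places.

0.223

Apply Bayes' rule: the posterior for each component is proportional to its prior times its likelihood at x.
Component likelihoods at x = 3 successes out of 6:
  p_A = C(6,3)·0.11^3·0.89^3 = 20·0.001331·0.704969 = 0.0187663
  p_B = C(6,3)·0.25^3·0.75^3 = 20·0.015625·0.421875 = 0.131836
  p_C = C(6,3)·0.80^3·0.20^3 = 20·0.512·0.008 = 0.08192
Prior × likelihood for each component:
  w_A·p_A = 0.61 × 0.0187663 = 0.0114474
  w_B·p_B = 0.16 × 0.131836 = 0.0210938
  w_C·p_C = 0.23 × 0.08192 = 0.0188416
Evidence: 0.0114474 + 0.0210938 + 0.0188416 = 0.0513828
P(Population A | 3 successes out of 6) = 0.0114474 / 0.0513828 ≈ 0.223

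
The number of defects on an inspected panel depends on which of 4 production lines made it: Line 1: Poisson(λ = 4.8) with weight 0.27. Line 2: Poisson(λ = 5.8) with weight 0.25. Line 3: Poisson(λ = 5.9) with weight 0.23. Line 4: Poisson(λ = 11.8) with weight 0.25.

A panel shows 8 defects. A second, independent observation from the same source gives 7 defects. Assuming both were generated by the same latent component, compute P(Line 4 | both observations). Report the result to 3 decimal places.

0.096

Apply Bayes' rule: the posterior for each component is proportional to its prior times its likelihood at x.
Since both observations come from the same component, the likelihood for component k is f_k(x₁)·f_k(x₂).
  p_1 = [0.057517] × [0.0958616] = 0.00551367
  p_2 = [0.0961602] × [0.132635] = 0.0127542
  p_3 = [0.0997604] × [0.135268] = 0.0134944
  p_4 = [0.0699617] × [0.0474317] = 0.0033184
Weight by the priors:
  w_1·p_1 = 0.27 × 0.00551367 = 0.00148869
  w_2·p_2 = 0.25 × 0.0127542 = 0.00318855
  w_3·p_3 = 0.23 × 0.0134944 = 0.00310372
  w_4·p_4 = 0.25 × 0.0033184 = 0.000829601
Evidence: 0.00148869 + 0.00318855 + 0.00310372 + 0.000829601 = 0.00861055
So the posterior for Line 4 is 0.000829601 / 0.00861055 ≈ 0.096.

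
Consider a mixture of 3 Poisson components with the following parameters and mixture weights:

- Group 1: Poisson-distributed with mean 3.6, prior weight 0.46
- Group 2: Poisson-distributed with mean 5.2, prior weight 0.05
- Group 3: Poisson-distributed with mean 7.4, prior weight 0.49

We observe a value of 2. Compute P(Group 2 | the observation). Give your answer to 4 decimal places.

0.0399

Apply Bayes' rule: the posterior for each component is proportional to its prior times its likelihood at x.
Evaluate each component's likelihood at the observed value:
  f_1 = e^(−3.6)·3.6^2/2! = 0.177058
  f_2 = e^(−5.2)·5.2^2/2! = 0.074584
  f_3 = e^(−7.4)·7.4^2/2! = 0.0167361
Unnormalised posteriors:
  P(Z=1)·f_1 = 0.46 × 0.177058 = 0.0814466
  P(Z=2)·f_2 = 0.05 × 0.074584 = 0.0037292
  P(Z=3)·f_3 = 0.49 × 0.0167361 = 0.00820069
Sum: 0.0814466 + 0.0037292 + 0.00820069 = 0.0933764
P(Group 2 | x) = 0.0037292 / 0.0933764 ≈ 0.0399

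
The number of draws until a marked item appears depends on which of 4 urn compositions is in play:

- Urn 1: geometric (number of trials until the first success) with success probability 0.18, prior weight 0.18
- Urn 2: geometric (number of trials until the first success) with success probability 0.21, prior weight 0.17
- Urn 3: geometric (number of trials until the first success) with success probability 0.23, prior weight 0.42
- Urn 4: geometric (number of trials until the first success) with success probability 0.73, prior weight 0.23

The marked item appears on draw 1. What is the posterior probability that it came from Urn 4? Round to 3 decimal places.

0.505

The responsibility of component k is π_k f_k(x) divided by Σ_j π_j f_j(x).
Evaluate each component's likelihood at the observed value:
  L_1 = 0.18·(1−0.18)^0 = 0.18·1 = 0.18
  L_2 = 0.21·(1−0.21)^0 = 0.21·1 = 0.21
  L_3 = 0.23·(1−0.23)^0 = 0.23·1 = 0.23
  L_4 = 0.73·(1−0.73)^0 = 0.73·1 = 0.73
Weight by the priors:
  π_1·L_1 = 0.18 × 0.18 = 0.0324
  π_2·L_2 = 0.17 × 0.21 = 0.0357
  π_3·L_3 = 0.42 × 0.23 = 0.0966
  π_4·L_4 = 0.23 × 0.73 = 0.1679
Evidence: 0.0324 + 0.0357 + 0.0966 + 0.1679 = 0.3326
Responsibility of Urn 4: 0.1679 / 0.3326 ≈ 0.505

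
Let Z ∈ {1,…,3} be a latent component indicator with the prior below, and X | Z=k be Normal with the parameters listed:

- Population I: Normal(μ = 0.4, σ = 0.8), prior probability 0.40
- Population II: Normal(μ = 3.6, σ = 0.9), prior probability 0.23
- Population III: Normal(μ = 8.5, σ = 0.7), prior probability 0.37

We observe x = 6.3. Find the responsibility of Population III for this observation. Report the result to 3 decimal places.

0.571

By Bayes' theorem, P(k | x) = π_k f_k(x) / Σ_j π_j f_j(x).
Evaluate each component's likelihood at the observed value:
  f_I = (1/(0.8·√(2π)))·exp(−(6.3−0.4)²/(2·0.8²)) = 0.498678·exp(-27.19531) = 7.70985e-13
  f_II = (1/(0.9·√(2π)))·exp(−(6.3−3.6)²/(2·0.9²)) = 0.443269·exp(-4.50000) = 0.00492428
  f_III = (1/(0.7·√(2π)))·exp(−(6.3−8.5)²/(2·0.7²)) = 0.569918·exp(-4.93878) = 0.00408253
Multiply by the mixture weights:
  π_I·f_I = 0.40 × 7.70985e-13 = 3.08394e-13
  π_II·f_II = 0.23 × 0.00492428 = 0.00113258
  π_III·f_III = 0.37 × 0.00408253 = 0.00151054
Sum: 3.08394e-13 + 0.00113258 + 0.00151054 = 0.00264312
So the posterior for Population III is 0.00151054 / 0.00264312 ≈ 0.571.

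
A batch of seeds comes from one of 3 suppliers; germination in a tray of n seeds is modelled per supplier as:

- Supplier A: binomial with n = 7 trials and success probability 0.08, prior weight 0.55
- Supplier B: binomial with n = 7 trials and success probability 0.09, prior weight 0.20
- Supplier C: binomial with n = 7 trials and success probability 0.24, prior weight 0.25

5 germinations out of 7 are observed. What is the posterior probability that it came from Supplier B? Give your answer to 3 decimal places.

P(component k | x) = w_k·f_k(x) / marginal(x), where marginal(x) = Σ_j w_j·f_j(x).
Component likelihoods at x = 5 germinations out of 7:
  L_A = C(7,5)·0.08^5·0.92^2 = 21·3.2768e-06·0.8464 = 5.82432e-05
  L_B = C(7,5)·0.09^5·0.91^2 = 21·5.9049e-06·0.8281 = 0.000102687
  L_C = C(7,5)·0.24^5·0.76^2 = 21·0.000796262·0.5776 = 0.00965834
Prior × likelihood for each component:
  w_A·L_A = 0.55 × 5.82432e-05 = 3.20337e-05
  w_B·L_B = 0.20 × 0.000102687 = 2.05374e-05
  w_C·L_C = 0.25 × 0.00965834 = 0.00241459
Sum: 3.20337e-05 + 2.05374e-05 + 0.00241459 = 0.00246716
Responsibility of Supplier B: 2.05374e-05 / 0.00246716 ≈ 0.008

0.008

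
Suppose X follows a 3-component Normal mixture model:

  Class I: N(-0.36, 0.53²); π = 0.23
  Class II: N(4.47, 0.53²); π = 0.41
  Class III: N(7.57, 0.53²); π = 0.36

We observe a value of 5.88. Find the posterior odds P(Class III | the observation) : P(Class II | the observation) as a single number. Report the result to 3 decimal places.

0.187

Only the two components matter; the odds are (π_i f_i(x)) / (π_j f_j(x)).
Component likelihoods at x = 5.88:
  f_I = 5.97406e-31
  f_II = 0.0218651
  f_III = 0.00466392
0.00167901 / 0.00896469 ≈ 0.187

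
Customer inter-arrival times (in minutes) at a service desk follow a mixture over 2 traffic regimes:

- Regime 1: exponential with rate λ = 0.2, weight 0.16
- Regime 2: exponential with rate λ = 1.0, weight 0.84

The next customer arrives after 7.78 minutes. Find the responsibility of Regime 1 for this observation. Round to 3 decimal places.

The responsibility of component k is w_k f_k(x) divided by Σ_j w_j f_j(x).
Exponential densities:
  f_1 = 0.2·e^(−0.2·7.78) = 0.2·e^(−1.5560) = 0.0421957
  f_2 = 1.0·e^(−1.0·7.78) = 1.0·e^(−7.7800) = 0.000418012
Weight by the priors:
  w_1·f_1 = 0.16 × 0.0421957 = 0.00675131
  w_2·f_2 = 0.84 × 0.000418012 = 0.00035113
Normaliser: 0.00675131 + 0.00035113 = 0.00710244
Responsibility of Regime 1: 0.00675131 / 0.00710244 ≈ 0.951

0.951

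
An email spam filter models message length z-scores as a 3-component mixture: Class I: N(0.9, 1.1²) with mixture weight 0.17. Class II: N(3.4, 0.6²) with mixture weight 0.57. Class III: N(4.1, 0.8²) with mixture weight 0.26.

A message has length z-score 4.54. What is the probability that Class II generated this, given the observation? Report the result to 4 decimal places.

The responsibility of component k is π_k f_k(x) divided by Σ_j π_j f_j(x).
Normal densities:
  p_I = (1/(1.1·√(2π)))·exp(−(4.54−0.9)²/(2·1.1²)) = 0.362675·exp(-5.47504) = 0.00151963
  p_II = (1/(0.6·√(2π)))·exp(−(4.54−3.4)²/(2·0.6²)) = 0.664904·exp(-1.80500) = 0.10936
  p_III = (1/(0.8·√(2π)))·exp(−(4.54−4.1)²/(2·0.8²)) = 0.498678·exp(-0.15125) = 0.42868
Unnormalised posteriors:
  π_I·p_I = 0.17 × 0.00151963 = 0.000258337
  π_II·p_II = 0.57 × 0.10936 = 0.062335
  π_III·p_III = 0.26 × 0.42868 = 0.111457
Marginal: 0.000258337 + 0.062335 + 0.111457 = 0.17405
P(Class II | x) = 0.062335 / 0.17405 ≈ 0.3581

0.3581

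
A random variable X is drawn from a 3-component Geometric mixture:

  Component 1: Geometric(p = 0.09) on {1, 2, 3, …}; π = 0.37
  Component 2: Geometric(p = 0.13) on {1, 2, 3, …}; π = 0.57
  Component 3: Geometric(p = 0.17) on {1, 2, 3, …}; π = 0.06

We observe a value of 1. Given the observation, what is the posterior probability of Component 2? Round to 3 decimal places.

Apply Bayes' rule: the posterior for each component is proportional to its prior times its likelihood at x.
Component likelihoods at x = 1:
  L_1 = 0.09
  L_2 = 0.13
  L_3 = 0.17
Weight by the priors:
  w_1·L_1 = 0.37 × 0.09 = 0.0333
  w_2·L_2 = 0.57 × 0.13 = 0.0741
  w_3·L_3 = 0.06 × 0.17 = 0.0102
Marginal: 0.0333 + 0.0741 + 0.0102 = 0.1176
Responsibility of Component 2: 0.0741 / 0.1176 ≈ 0.630

0.630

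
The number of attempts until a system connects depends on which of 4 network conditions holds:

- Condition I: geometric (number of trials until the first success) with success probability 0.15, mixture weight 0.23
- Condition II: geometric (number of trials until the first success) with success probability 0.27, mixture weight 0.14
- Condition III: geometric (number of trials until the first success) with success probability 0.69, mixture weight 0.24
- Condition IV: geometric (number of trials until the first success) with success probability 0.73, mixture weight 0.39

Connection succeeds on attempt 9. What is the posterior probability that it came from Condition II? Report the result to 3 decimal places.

0.244

Apply Bayes' rule: the posterior for each component is proportional to its prior times its likelihood at x.
Evaluate each component's likelihood at the observed value:
  f_I = 0.0408736
  f_II = 0.0217744
  f_III = 5.88495e-05
  f_IV = 2.06174e-05
Multiply by the mixture weights:
  π_I·f_I = 0.23 × 0.0408736 = 0.00940092
  π_II·f_II = 0.14 × 0.0217744 = 0.00304842
  π_III·f_III = 0.24 × 5.88495e-05 = 1.41239e-05
  π_IV·f_IV = 0.39 × 2.06174e-05 = 8.04077e-06
Evidence: 0.00940092 + 0.00304842 + 1.41239e-05 + 8.04077e-06 = 0.0124715
P(Condition II | the observation) = 0.00304842 / 0.0124715 ≈ 0.244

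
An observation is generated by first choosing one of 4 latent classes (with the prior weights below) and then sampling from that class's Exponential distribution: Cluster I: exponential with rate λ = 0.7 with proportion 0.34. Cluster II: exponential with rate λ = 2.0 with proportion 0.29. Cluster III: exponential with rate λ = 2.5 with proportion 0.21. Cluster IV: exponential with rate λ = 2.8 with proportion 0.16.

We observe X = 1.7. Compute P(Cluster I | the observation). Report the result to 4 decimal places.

Posterior ∝ prior × likelihood, so P(k | x) ∝ π_k f_k(x); normalise over all components.
Exponential densities:
  f_I = 0.7·e^(−0.7·1.7) = 0.7·e^(−1.1900) = 0.212955
  f_II = 2.0·e^(−2.0·1.7) = 2.0·e^(−3.4000) = 0.0667465
  f_III = 2.5·e^(−2.5·1.7) = 2.5·e^(−4.2500) = 0.0356606
  f_IV = 2.8·e^(−2.8·1.7) = 2.8·e^(−4.7600) = 0.0239837
Multiply by the mixture weights:
  π_I·f_I = 0.34 × 0.212955 = 0.0724047
  π_II·f_II = 0.29 × 0.0667465 = 0.0193565
  π_III·f_III = 0.21 × 0.0356606 = 0.00748872
  π_IV·f_IV = 0.16 × 0.0239837 = 0.00383739
Evidence: 0.0724047 + 0.0193565 + 0.00748872 + 0.00383739 = 0.103087
So the posterior for Cluster I is 0.0724047 / 0.103087 ≈ 0.7024.

0.7024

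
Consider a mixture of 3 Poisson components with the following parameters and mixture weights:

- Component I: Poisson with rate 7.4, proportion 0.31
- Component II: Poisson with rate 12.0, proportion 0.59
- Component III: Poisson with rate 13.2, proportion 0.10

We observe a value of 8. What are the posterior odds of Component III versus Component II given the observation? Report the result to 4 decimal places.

0.1094

Only the two components matter; the odds are (w_i f_i(x)) / (w_j f_j(x)).
Evaluate each component's likelihood at the observed value:
  L_I = e^(−7.4)·7.4^8/8! = 0.136318
  L_II = e^(−12.0)·12.0^8/8! = 0.0655233
  L_III = e^(−13.2)·13.2^8/8! = 0.0423042
Posterior odds = (w_III·L_III) / (w_II·L_II) = (0.10·0.0423042) / (0.59·0.0655233) = 0.00423042 / 0.0386587 ≈ 0.1094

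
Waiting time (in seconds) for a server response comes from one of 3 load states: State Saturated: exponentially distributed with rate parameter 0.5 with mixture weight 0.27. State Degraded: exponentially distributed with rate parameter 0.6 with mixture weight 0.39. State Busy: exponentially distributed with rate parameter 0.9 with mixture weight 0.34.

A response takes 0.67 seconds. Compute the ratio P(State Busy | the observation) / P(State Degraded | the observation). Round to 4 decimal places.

Posterior odds = (P(Z=i) f_i(x)) / (P(Z=j) f_j(x)); the normalising sum cancels.
Evaluate each component's likelihood at the observed value:
  p_Saturated = 0.357669
  p_Degraded = 0.401388
  p_Busy = 0.492451
0.167433 / 0.156541 ≈ 1.0696

1.0696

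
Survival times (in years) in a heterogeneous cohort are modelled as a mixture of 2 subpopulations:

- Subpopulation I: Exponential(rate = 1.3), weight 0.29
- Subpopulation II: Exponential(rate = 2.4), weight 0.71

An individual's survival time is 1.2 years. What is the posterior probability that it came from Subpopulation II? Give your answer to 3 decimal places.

0.547

Apply Bayes' rule: the posterior for each component is proportional to its prior times its likelihood at x.
Component likelihoods at x = 1.2 years:
  L_I = 0.273177
  L_II = 0.134723
Multiply by the mixture weights:
  P(Z=I)·L_I = 0.29 × 0.273177 = 0.0792213
  P(Z=II)·L_II = 0.71 × 0.134723 = 0.0956536
Sum: 0.0792213 + 0.0956536 = 0.174875
P(Subpopulation II | x) ≈ 0.547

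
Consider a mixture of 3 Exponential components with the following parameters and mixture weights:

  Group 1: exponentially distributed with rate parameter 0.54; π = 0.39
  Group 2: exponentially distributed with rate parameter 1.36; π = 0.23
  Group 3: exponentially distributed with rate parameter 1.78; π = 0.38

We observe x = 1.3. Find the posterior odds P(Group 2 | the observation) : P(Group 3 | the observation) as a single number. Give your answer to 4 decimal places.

0.7983

Posterior odds = (w_i f_i(x)) / (w_j f_j(x)); the normalising sum cancels.
Exponential densities:
  f_1 = 0.26762
  f_2 = 0.232117
  f_3 = 0.17598
Posterior odds = (w_2·f_2) / (w_3·f_3) = (0.23·0.232117) / (0.38·0.17598) = 0.0533868 / 0.0668723 ≈ 0.7983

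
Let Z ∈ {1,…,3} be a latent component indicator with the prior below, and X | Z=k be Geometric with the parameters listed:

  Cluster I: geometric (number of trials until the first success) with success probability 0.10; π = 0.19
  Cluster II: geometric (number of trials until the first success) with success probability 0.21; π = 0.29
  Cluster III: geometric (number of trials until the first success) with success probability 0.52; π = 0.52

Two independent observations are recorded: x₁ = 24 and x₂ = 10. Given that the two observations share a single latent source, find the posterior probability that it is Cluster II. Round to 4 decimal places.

The responsibility of component k is π_k f_k(x) divided by Σ_j π_j f_j(x).
Since both observations come from the same component, the likelihood for component k is f_k(x₁)·f_k(x₂).
  p_I = [0.00886294] × [0.038742] = 0.000343368
  p_II = [0.000928202] × [0.0251688] = 2.33618e-05
  p_III = [2.42411e-08] × [0.000703355] = 1.70501e-11
Unnormalised posteriors:
  π_I·p_I = 0.19 × 0.000343368 = 6.524e-05
  π_II·p_II = 0.29 × 2.33618e-05 = 6.77491e-06
  π_III·p_III = 0.52 × 1.70501e-11 = 8.86604e-12
Normaliser: 6.524e-05 + 6.77491e-06 + 8.86604e-12 = 7.20149e-05
Responsibility of Cluster II: 6.77491e-06 / 7.20149e-05 ≈ 0.0941

0.0941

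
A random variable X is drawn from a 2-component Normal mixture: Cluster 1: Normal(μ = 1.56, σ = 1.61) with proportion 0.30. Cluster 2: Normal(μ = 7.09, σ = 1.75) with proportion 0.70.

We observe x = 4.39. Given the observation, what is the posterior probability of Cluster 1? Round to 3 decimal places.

By Bayes' theorem, P(k | x) = w_k f_k(x) / Σ_j w_j f_j(x).
Normal densities:
  L_1 = (1/(1.61·√(2π)))·exp(−(4.39−1.56)²/(2·1.61²)) = 0.247790·exp(-1.54487) = 0.0528636
  L_2 = (1/(1.75·√(2π)))·exp(−(4.39−7.09)²/(2·1.75²)) = 0.227967·exp(-1.19020) = 0.0693383
Multiply by the mixture weights:
  w_1·L_1 = 0.30 × 0.0528636 = 0.0158591
  w_2·L_2 = 0.70 × 0.0693383 = 0.0485368
Sum: 0.0158591 + 0.0485368 = 0.0643959
P(Cluster 1 | 4.39) = 0.0158591 / 0.0643959 ≈ 0.246

0.246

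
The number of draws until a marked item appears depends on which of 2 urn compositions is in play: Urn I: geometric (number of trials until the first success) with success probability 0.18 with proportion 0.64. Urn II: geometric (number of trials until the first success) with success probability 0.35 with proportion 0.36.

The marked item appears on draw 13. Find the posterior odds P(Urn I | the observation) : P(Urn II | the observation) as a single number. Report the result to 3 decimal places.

The posterior odds equal the prior odds times the likelihood ratio: (π_i/π_j)·(f_i(x)/f_j(x)).
Evaluate each component's likelihood at the observed value:
  p_I = 0.18·(1−0.18)^12 = 0.18·0.0924201 = 0.0166356
  p_II = 0.35·(1−0.35)^12 = 0.35·0.00568801 = 0.0019908
0.0106468 / 0.000716689 ≈ 14.856

14.856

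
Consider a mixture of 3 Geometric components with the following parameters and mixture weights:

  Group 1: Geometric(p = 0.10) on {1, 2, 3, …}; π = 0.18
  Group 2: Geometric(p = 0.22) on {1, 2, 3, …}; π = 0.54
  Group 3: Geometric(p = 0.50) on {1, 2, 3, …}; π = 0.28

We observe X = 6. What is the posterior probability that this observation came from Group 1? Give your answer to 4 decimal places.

The responsibility of component k is π_k f_k(x) divided by Σ_j π_j f_j(x).
Component likelihoods at x = 6:
  p_1 = 0.10·(1−0.10)^5 = 0.10·0.59049 = 0.059049
  p_2 = 0.22·(1−0.22)^5 = 0.22·0.288717 = 0.0635178
  p_3 = 0.50·(1−0.50)^5 = 0.50·0.03125 = 0.015625
Weight by the priors:
  π_1·p_1 = 0.18 × 0.059049 = 0.0106288
  π_2·p_2 = 0.54 × 0.0635178 = 0.0342996
  π_3·p_3 = 0.28 × 0.015625 = 0.004375
Denominator: 0.0106288 + 0.0342996 + 0.004375 = 0.0493035
P(Group 1 | data) = 0.0106288 / 0.0493035 ≈ 0.2156

0.2156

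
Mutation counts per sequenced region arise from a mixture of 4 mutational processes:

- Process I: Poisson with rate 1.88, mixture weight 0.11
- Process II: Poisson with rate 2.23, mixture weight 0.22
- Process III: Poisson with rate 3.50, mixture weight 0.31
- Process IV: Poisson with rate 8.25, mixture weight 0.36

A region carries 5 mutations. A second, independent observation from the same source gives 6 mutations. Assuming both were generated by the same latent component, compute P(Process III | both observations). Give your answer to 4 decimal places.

Apply Bayes' rule: the posterior for each component is proportional to its prior times its likelihood at x.
Since both observations come from the same component, the likelihood for component k is f_k(x₁)·f_k(x₂).
  f_I = [e^(−1.88)·1.88^5/5! = 0.0298631] × [0.00935709] = 0.000279431
  f_II = [e^(−2.23)·2.23^5/5! = 0.0494159] × [0.0183662] = 0.000907583
  f_III = [e^(−3.50)·3.50^5/5! = 0.132169] × [0.0770983] = 0.01019
  f_IV = [e^(−8.25)·8.25^5/5! = 0.0832068] × [0.114409] = 0.00951964
Prior × likelihood for each component:
  π_I·f_I = 0.11 × 0.000279431 = 3.07375e-05
  π_II·f_II = 0.22 × 0.000907583 = 0.000199668
  π_III·f_III = 0.31 × 0.01019 = 0.00315889
  π_IV·f_IV = 0.36 × 0.00951964 = 0.00342707
Marginal: 3.07375e-05 + 0.000199668 + 0.00315889 + 0.00342707 = 0.00681637
P(Process III | data) = 0.00315889 / 0.00681637 ≈ 0.4634

0.4634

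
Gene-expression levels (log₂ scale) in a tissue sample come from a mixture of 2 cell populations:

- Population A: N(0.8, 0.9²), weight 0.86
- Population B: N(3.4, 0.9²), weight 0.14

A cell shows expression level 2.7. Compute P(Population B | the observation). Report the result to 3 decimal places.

The responsibility of component k is P(Z=k) f_k(x) divided by Σ_j P(Z=j) f_j(x).
Evaluate each component's likelihood at the observed value:
  L_A = (1/(0.9·√(2π)))·exp(−(2.7−0.8)²/(2·0.9²)) = 0.443269·exp(-2.22840) = 0.0477406
  L_B = (1/(0.9·√(2π)))·exp(−(2.7−3.4)²/(2·0.9²)) = 0.443269·exp(-0.30247) = 0.327572
Multiply by the mixture weights:
  P(Z=A)·L_A = 0.86 × 0.0477406 = 0.0410569
  P(Z=B)·L_B = 0.14 × 0.327572 = 0.0458601
Evidence: 0.0410569 + 0.0458601 = 0.086917
So the posterior for Population B is 0.0458601 / 0.086917 ≈ 0.528.

0.528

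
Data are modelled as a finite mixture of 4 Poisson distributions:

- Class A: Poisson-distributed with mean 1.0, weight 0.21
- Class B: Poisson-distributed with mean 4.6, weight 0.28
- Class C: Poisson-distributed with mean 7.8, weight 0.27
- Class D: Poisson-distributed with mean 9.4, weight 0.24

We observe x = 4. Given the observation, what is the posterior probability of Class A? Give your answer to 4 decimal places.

The responsibility of component k is w_k f_k(x) divided by Σ_j w_j f_j(x).
Evaluate each component's likelihood at the observed value:
  f_A = 0.0153283
  f_B = 0.187528
  f_C = 0.0631932
  f_D = 0.0269111
Weight by the priors:
  w_A·f_A = 0.21 × 0.0153283 = 0.00321895
  w_B·f_B = 0.28 × 0.187528 = 0.0525078
  w_C·f_C = 0.27 × 0.0631932 = 0.0170622
  w_D·f_D = 0.24 × 0.0269111 = 0.00645867
Normaliser: 0.00321895 + 0.0525078 + 0.0170622 + 0.00645867 = 0.0792475
P(Class A | data) = 0.00321895 / 0.0792475 ≈ 0.0406

0.0406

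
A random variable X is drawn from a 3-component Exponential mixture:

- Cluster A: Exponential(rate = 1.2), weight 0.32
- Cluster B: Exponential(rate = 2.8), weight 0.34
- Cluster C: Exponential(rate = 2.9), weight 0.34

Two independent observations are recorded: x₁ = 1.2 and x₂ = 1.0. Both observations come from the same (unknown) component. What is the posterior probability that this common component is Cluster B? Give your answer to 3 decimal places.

Posterior ∝ prior × likelihood, so P(k | x) ∝ π_k f_k(x); normalise over all components.
Since both observations come from the same component, the likelihood for component k is f_k(x₁)·f_k(x₂).
  f_A = [1.2·e^(−1.2·1.2) = 1.2·e^(−1.4400) = 0.284313] × [0.361433] = 0.10276
  f_B = [2.8·e^(−2.8·1.2) = 2.8·e^(−3.3600) = 0.0972587] × [0.170268] = 0.0165601
  f_C = [2.9·e^(−2.9·1.2) = 2.9·e^(−3.4800) = 0.0893415] × [0.159567] = 0.014256
Weight by the priors:
  π_A·f_A = 0.32 × 0.10276 = 0.0328833
  π_B·f_B = 0.34 × 0.0165601 = 0.00563042
  π_C·f_C = 0.34 × 0.014256 = 0.00484703
Normaliser: 0.0328833 + 0.00563042 + 0.00484703 = 0.0433607
P(Cluster B | x₁,x₂) = 0.00563042 / 0.0433607 ≈ 0.130

0.130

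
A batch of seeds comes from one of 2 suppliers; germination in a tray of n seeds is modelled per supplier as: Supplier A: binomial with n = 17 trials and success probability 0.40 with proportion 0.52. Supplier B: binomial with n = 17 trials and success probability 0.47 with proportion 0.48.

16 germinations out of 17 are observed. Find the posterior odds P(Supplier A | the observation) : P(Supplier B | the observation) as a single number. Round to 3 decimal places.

Only the two components matter; the odds are (π_i f_i(x)) / (π_j f_j(x)).
Binomial probabilities:
  L_A = C(17,16)·0.40^16·0.60^1 = 17·4.29497e-07·0.6 = 4.38087e-06
  L_B = C(17,16)·0.47^16·0.53^1 = 17·5.66977e-06·0.53 = 5.10847e-05
Posterior odds = (π_A·L_A) / (π_B·L_B) = (0.52·4.38087e-06) / (0.48·5.10847e-05) = 2.27805e-06 / 2.45206e-05 ≈ 0.093

0.093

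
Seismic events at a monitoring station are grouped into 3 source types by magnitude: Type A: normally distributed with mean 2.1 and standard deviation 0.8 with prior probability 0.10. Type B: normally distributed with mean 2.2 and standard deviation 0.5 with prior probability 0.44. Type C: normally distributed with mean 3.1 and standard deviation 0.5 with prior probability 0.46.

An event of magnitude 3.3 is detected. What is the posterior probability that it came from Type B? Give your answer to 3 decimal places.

Posterior ∝ prior × likelihood, so P(k | x) ∝ w_k f_k(x); normalise over all components.
Component likelihoods at x = 3.3:
  f_A = (1/(0.8·√(2π)))·exp(−(3.3−2.1)²/(2·0.8²)) = 0.498678·exp(-1.12500) = 0.161897
  f_B = (1/(0.5·√(2π)))·exp(−(3.3−2.2)²/(2·0.5²)) = 0.797885·exp(-2.42000) = 0.0709492
  f_C = (1/(0.5·√(2π)))·exp(−(3.3−3.1)²/(2·0.5²)) = 0.797885·exp(-0.08000) = 0.73654
Weight by the priors:
  w_A·f_A = 0.10 × 0.161897 = 0.0161897
  w_B·f_B = 0.44 × 0.0709492 = 0.0312176
  w_C·f_C = 0.46 × 0.73654 = 0.338809
Evidence: 0.0161897 + 0.0312176 + 0.338809 = 0.386216
P(Type B | x) = 0.0312176 / 0.386216 ≈ 0.081

0.081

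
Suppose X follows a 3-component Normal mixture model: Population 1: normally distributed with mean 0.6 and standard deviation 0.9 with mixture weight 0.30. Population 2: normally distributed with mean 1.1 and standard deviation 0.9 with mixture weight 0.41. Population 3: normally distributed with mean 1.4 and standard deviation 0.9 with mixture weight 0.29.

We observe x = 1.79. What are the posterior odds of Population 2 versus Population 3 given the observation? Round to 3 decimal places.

1.158

The posterior odds equal the prior odds times the likelihood ratio: (P(Z=i)/P(Z=j))·(f_i(x)/f_j(x)).
Normal densities:
  f_1 = (1/(0.9·√(2π)))·exp(−(1.79−0.6)²/(2·0.9²)) = 0.443269·exp(-0.87414) = 0.184942
  f_2 = (1/(0.9·√(2π)))·exp(−(1.79−1.1)²/(2·0.9²)) = 0.443269·exp(-0.29389) = 0.330395
  f_3 = (1/(0.9·√(2π)))·exp(−(1.79−1.4)²/(2·0.9²)) = 0.443269·exp(-0.09389) = 0.403545
0.135462 / 0.117028 ≈ 1.158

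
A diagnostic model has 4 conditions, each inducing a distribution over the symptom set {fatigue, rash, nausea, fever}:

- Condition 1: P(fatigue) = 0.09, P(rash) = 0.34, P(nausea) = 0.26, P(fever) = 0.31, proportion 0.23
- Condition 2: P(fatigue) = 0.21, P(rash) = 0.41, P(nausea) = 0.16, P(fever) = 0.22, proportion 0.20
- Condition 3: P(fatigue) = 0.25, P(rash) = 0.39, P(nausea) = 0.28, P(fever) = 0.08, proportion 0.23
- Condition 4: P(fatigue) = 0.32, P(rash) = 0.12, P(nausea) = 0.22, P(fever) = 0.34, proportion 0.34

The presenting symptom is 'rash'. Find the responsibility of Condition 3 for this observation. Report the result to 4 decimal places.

0.3086

Posterior ∝ prior × likelihood, so P(k | x) ∝ π_k f_k(x); normalise over all components.
Categorical probabilities:
  L_1 = P(rash | comp) = 0.34
  L_2 = P(rash | comp) = 0.41
  L_3 = P(rash | comp) = 0.39
  L_4 = P(rash | comp) = 0.12
Weight by the priors:
  π_1·L_1 = 0.23 × 0.34 = 0.0782
  π_2·L_2 = 0.20 × 0.41 = 0.082
  π_3·L_3 = 0.23 × 0.39 = 0.0897
  π_4·L_4 = 0.34 × 0.12 = 0.0408
Normaliser: 0.0782 + 0.082 + 0.0897 + 0.0408 = 0.2907
P(Condition 3 | data) ≈ 0.3086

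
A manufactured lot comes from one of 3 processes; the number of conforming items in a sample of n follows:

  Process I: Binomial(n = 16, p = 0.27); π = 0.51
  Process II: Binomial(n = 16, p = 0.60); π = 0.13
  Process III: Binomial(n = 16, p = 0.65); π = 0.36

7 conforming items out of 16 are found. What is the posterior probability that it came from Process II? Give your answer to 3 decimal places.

By Bayes' theorem, P(k | x) = π_k f_k(x) / Σ_j π_j f_j(x).
Binomial probabilities:
  p_I = 0.0704495
  p_II = 0.0839508
  p_III = 0.044201
Multiply by the mixture weights:
  π_I·p_I = 0.51 × 0.0704495 = 0.0359293
  π_II·p_II = 0.13 × 0.0839508 = 0.0109136
  π_III·p_III = 0.36 × 0.044201 = 0.0159124
Denominator: 0.0359293 + 0.0109136 + 0.0159124 = 0.0627552
P(Process II | x) = 0.0109136 / 0.0627552 ≈ 0.174

0.174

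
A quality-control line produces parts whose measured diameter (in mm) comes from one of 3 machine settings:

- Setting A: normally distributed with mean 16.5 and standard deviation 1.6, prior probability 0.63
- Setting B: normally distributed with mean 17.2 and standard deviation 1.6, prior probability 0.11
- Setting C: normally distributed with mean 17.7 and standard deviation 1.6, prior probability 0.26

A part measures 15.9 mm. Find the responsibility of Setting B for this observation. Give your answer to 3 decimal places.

Posterior ∝ prior × likelihood, so P(k | x) ∝ π_k f_k(x); normalise over all components.
Normal densities:
  L_A = (1/(1.6·√(2π)))·exp(−(15.9−16.5)²/(2·1.6²)) = 0.249339·exp(-0.07031) = 0.232409
  L_B = (1/(1.6·√(2π)))·exp(−(15.9−17.2)²/(2·1.6²)) = 0.249339·exp(-0.33008) = 0.179242
  L_C = (1/(1.6·√(2π)))·exp(−(15.9−17.7)²/(2·1.6²)) = 0.249339·exp(-0.63281) = 0.132423
Unnormalised posteriors:
  π_A·L_A = 0.63 × 0.232409 = 0.146418
  π_B·L_B = 0.11 × 0.179242 = 0.0197166
  π_C·L_C = 0.26 × 0.132423 = 0.03443
Denominator: 0.146418 + 0.0197166 + 0.03443 = 0.200564
P(Setting B | 15.9 mm) ≈ 0.098

0.098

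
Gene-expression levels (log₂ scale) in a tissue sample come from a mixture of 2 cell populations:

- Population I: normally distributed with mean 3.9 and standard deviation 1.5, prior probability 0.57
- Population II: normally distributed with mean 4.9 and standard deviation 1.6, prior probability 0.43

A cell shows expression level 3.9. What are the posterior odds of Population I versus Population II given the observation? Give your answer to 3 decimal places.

1.719

Since P(k|x) ∝ π_k f_k(x), the posterior odds are π_i f_i(x) / (π_j f_j(x)).
Normal densities:
  f_I = 0.265962
  f_II = 0.205101
0.151598 / 0.0881933 ≈ 1.719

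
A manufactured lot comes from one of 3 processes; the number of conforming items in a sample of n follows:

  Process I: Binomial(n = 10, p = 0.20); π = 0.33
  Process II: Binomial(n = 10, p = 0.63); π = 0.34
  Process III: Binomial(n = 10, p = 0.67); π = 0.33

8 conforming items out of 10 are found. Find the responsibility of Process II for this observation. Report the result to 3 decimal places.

0.442

The responsibility of component k is π_k f_k(x) divided by Σ_j π_j f_j(x).
Evaluate each component's likelihood at the observed value:
  L_I = C(10,8)·0.20^8·0.80^2 = 45·2.56e-06·0.64 = 7.3728e-05
  L_II = C(10,8)·0.63^8·0.37^2 = 45·0.0248156·0.1369 = 0.152876
  L_III = C(10,8)·0.67^8·0.33^2 = 45·0.0406068·0.1089 = 0.198993
Unnormalised posteriors:
  π_I·L_I = 0.33 × 7.3728e-05 = 2.43302e-05
  π_II·L_II = 0.34 × 0.152876 = 0.051978
  π_III·L_III = 0.33 × 0.198993 = 0.0656678
Marginal: 2.43302e-05 + 0.051978 + 0.0656678 = 0.11767
P(Process II | x) = 0.051978 / 0.11767 ≈ 0.442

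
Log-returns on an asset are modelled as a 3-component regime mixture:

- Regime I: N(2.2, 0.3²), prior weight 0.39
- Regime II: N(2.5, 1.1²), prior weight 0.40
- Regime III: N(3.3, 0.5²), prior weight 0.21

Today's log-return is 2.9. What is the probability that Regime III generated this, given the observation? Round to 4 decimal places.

By Bayes' theorem, P(k | x) = π_k f_k(x) / Σ_j π_j f_j(x).
Evaluate each component's likelihood at the observed value:
  p_I = (1/(0.3·√(2π)))·exp(−(2.9−2.2)²/(2·0.3²)) = 1.329808·exp(-2.72222) = 0.0874063
  p_II = (1/(1.1·√(2π)))·exp(−(2.9−2.5)²/(2·1.1²)) = 0.362675·exp(-0.06612) = 0.339472
  p_III = (1/(0.5·√(2π)))·exp(−(2.9−3.3)²/(2·0.5²)) = 0.797885·exp(-0.32000) = 0.579383
Unnormalised posteriors:
  π_I·p_I = 0.39 × 0.0874063 = 0.0340885
  π_II·p_II = 0.40 × 0.339472 = 0.135789
  π_III·p_III = 0.21 × 0.579383 = 0.12167
Evidence: 0.0340885 + 0.135789 + 0.12167 = 0.291548
So the posterior for Regime III is 0.12167 / 0.291548 ≈ 0.4173.

0.4173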